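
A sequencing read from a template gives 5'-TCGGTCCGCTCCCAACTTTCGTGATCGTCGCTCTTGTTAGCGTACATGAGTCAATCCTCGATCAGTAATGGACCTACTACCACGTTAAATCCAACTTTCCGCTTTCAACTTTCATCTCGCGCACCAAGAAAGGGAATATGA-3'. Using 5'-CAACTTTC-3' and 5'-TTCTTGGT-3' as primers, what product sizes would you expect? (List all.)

The forward primer CAACTTTC matches the top strand at positions 13–20, 92–99, 106–113.
The reverse primer's reverse complement is ACCAAGAA, matching at positions 123–130.
Each forward site pairs with the reverse site to give a product ending at position 130: sizes 118, 39, 25 bp.

118 bp, 39 bp, 25 bp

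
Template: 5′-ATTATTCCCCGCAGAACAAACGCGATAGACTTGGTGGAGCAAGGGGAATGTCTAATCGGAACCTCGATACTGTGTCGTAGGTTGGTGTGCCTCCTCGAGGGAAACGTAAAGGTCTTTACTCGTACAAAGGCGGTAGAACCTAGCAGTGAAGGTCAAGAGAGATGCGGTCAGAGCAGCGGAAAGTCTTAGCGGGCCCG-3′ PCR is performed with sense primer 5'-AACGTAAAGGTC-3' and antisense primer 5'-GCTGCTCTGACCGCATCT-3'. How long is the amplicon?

75 bp

Forward primer AACGTAAAGGTC is found on the top strand at positions 103–114.
Taking the reverse complement of GCTGCTCTGACCGCATCT gives AGATGCGGTCAGAGCAGC, found at positions 160–177 on the template; the primer anneals here to the top strand with its 3' end pointing upstream.
Product length = (reverse-primer end) − (forward-primer start) + 1 = 177 − 103 + 1 = 75 bp.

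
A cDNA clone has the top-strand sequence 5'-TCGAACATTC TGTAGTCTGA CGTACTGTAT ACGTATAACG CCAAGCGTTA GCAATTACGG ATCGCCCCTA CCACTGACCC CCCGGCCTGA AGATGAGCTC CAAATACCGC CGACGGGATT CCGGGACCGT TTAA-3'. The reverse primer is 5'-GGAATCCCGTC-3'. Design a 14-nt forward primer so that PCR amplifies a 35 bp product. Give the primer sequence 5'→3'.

5'-TGAAGATGAGCTCC-3'

The reverse primer's reverse complement GACGGGATTCC matches the template at positions 112–122, so the product ends at position 122.
A 35 bp product then starts at position 122 − 35 + 1 = 88.
The forward primer is identical to the top strand there: TGAAGATGAGCTCC.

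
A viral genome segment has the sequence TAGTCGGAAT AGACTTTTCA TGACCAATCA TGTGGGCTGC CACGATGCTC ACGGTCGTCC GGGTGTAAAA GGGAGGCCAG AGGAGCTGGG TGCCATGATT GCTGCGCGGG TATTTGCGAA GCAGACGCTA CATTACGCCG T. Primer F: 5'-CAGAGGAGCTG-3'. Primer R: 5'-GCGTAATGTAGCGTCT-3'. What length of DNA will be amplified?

61 bp

The forward primer matches the template at positions 78–88.
The reverse primer's reverse complement is AGACGCTACATTACGC, which matches the template at positions 123–138.
Amplicon spans positions 78–138: 61 bp.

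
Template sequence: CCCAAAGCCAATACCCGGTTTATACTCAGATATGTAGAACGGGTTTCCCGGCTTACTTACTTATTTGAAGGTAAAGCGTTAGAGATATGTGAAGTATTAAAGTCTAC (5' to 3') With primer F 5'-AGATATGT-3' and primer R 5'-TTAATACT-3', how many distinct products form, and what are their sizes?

The forward primer AGATATGT matches the top strand at positions 28–35, 83–90.
The reverse primer's reverse complement is AGTATTAA, matching at positions 93–100.
Each forward site pairs with the reverse site to give a product ending at position 100: sizes 73, 18 bp.

Two products: 73 bp, 18 bp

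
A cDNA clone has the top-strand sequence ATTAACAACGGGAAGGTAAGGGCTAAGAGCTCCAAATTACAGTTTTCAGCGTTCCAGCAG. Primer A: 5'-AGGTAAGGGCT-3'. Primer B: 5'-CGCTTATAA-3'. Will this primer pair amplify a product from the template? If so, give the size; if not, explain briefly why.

Primer B (CGCTTATAA) does not match the top strand, and its reverse complement TTATAAGCG does not match either.
With no annealing site for primer B, no amplification occurs.

No product — primer B has no binding site in the template.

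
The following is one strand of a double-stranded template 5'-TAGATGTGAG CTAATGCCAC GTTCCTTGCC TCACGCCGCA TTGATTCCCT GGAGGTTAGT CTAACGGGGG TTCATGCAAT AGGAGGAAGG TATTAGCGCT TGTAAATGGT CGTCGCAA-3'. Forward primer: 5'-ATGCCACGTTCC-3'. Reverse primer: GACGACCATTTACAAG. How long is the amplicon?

101 bp

Forward primer ATGCCACGTTCC is found on the top strand at positions 14–25.
Taking the reverse complement of GACGACCATTTACAAG gives CTTGTAAATGGTCGTC, found at positions 99–114 on the template; the primer anneals here to the top strand with its 3' end pointing upstream.
The product runs from position 14 to position 114, so its length is 114 − 14 + 1 = 101 bp.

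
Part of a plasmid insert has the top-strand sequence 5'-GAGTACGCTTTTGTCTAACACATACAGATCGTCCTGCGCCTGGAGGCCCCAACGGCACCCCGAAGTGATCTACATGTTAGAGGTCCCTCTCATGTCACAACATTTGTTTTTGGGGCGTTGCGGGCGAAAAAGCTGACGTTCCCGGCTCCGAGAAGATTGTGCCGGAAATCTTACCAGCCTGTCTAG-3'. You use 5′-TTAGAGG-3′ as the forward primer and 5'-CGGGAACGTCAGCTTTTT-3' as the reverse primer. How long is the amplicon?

Forward primer TTAGAGG is found on the top strand at positions 77–83.
The reverse primer's reverse complement is AAAAAGCTGACGTTCCCG, which matches the template at positions 127–144.
Product length = (reverse-primer end) − (forward-primer start) + 1 = 144 − 77 + 1 = 68 bp.

68 bp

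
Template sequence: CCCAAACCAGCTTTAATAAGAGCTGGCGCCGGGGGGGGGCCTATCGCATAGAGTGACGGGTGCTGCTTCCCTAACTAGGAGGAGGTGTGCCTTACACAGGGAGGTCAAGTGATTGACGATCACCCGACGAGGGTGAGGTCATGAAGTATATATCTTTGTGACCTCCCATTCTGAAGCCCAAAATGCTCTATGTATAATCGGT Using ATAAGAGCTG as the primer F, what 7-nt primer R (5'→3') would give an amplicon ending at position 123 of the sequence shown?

5'-GTGATCG-3'

The forward primer binds at positions 16–25; the product's 3' end on the top strand is position 123.
The reverse primer anneals to the top strand over positions 117–123, i.e. to CGATCAC.
Its sequence written 5'→3' is the reverse complement: GTGATCG.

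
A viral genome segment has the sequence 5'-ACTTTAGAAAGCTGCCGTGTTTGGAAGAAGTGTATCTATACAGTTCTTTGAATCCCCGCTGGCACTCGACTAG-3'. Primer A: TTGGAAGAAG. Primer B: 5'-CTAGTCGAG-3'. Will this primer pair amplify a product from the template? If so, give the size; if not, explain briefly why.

Primer A (TTGGAAGAAG) matches the top strand at positions 21–30; it acts as a forward primer.
Primer B's reverse complement is CTCGACTAG, matching the top strand at positions 65–73; it acts as a reverse primer.
The 3' ends face each other across positions 21–73, giving a 53 bp product.

Yes — a 53 bp product.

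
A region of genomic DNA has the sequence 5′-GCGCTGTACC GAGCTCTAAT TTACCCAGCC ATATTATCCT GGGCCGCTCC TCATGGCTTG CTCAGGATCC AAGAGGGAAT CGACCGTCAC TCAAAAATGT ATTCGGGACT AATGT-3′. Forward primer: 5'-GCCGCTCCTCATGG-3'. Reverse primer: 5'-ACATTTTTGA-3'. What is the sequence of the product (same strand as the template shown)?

The forward primer matches the template at positions 43–56.
The reverse primer's reverse complement is TCAAAAATGT, which matches the template at positions 91–100.
The product is the template from position 43 through 100 (58 bp).

5'-GCCGCTCCTCATGGCTTGCTCAGGATCCAAGAGGGAATCGACCGTCACTCAAAAATGT-3'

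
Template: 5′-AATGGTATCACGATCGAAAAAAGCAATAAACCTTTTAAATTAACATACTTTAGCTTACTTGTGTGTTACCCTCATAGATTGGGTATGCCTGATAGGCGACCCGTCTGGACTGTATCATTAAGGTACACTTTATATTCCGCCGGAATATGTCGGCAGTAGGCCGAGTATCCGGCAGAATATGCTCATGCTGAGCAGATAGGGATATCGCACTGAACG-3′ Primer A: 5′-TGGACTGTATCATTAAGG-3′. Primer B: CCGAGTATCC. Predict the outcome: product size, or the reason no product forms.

No product — both primers anneal to the same strand and extend in the same direction.

Primer A (TGGACTGTATCATTAAGG) matches the top strand at positions 106–123 (3' end points downstream).
Primer B (CCGAGTATCC) also matches the top strand directly, at positions 161–170 — its reverse complement GGATACTCGG is not present.
Both primers anneal to the bottom strand with 3' ends pointing the same way, so neither can prime synthesis back toward the other.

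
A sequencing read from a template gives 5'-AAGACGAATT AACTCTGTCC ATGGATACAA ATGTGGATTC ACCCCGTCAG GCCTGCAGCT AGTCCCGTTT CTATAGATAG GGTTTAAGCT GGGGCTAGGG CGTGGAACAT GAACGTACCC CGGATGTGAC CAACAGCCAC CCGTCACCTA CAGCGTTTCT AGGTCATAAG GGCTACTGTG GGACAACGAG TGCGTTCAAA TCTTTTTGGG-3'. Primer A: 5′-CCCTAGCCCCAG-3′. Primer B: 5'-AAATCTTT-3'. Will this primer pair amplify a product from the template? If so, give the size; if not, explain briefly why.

No product — the primers' 3' ends point away from each other.

Primer A (CCCTAGCCCCAG) has reverse complement CTGGGGCTAGGG, which matches the top strand at positions 89–100; primer A anneals to the top strand there with its 3' end pointing upstream toward position 89.
Primer B (AAATCTTT) matches the top strand directly at positions 198–205; it anneals to the bottom strand with its 3' end pointing downstream toward position 205.
The 3' ends diverge (primer A extends toward position 1, primer B toward position 210), so the primers never converge on a shared product.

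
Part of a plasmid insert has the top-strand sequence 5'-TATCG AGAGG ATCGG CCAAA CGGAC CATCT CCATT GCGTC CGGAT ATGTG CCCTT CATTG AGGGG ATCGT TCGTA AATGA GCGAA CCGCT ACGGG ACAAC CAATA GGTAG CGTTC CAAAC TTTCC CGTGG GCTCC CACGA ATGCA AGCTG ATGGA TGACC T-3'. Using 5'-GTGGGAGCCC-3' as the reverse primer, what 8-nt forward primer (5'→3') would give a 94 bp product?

The reverse primer's reverse complement GGGCTCCCAC matches the template at positions 129–138, so the product ends at position 138.
A 94 bp product then starts at position 138 − 94 + 1 = 45.
The forward primer is identical to the top strand there: TATGTGCC.

5'-TATGTGCC-3'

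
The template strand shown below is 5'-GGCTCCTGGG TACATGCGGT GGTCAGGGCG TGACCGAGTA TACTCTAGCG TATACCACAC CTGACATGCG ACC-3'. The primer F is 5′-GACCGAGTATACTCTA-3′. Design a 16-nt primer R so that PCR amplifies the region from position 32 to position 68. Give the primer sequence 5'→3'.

5'-CATGTCAGGTGTGGTA-3'

The product's 3' end on the top strand is position 68.
The reverse primer anneals to the top strand over positions 53–68, i.e. to TACCACACCTGACATG.
Its sequence written 5'→3' is the reverse complement: CATGTCAGGTGTGGTA.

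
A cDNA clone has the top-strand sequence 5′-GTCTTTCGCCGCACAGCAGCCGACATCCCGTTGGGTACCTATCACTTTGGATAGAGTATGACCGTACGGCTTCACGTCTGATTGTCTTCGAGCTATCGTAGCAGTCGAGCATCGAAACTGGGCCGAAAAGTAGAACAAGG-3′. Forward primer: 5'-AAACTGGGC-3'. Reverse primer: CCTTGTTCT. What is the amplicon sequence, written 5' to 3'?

Scanning the template, AAACTGGGC occurs at positions 115–123; this primer anneals to the bottom strand there with its 3' end pointing downstream.
The reverse primer's reverse complement is AGAACAAGG, which matches the template at positions 132–140.
The product is the template from position 115 through 140 (26 bp).

5'-AAACTGGGCCGAAAAGTAGAACAAGG-3'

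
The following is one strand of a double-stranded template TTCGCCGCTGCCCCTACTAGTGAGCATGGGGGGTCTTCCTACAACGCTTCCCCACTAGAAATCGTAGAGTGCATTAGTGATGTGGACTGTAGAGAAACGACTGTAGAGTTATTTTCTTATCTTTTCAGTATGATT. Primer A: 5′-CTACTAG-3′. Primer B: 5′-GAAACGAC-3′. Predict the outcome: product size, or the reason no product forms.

Primer A (CTACTAG) matches the top strand at positions 14–20 (3' end points downstream).
Primer B (GAAACGAC) also matches the top strand directly, at positions 94–101 — its reverse complement GTCGTTTC is not present.
Both primers anneal to the bottom strand with 3' ends pointing the same way, so neither can prime synthesis back toward the other.

No product — both primers anneal to the same strand and extend in the same direction.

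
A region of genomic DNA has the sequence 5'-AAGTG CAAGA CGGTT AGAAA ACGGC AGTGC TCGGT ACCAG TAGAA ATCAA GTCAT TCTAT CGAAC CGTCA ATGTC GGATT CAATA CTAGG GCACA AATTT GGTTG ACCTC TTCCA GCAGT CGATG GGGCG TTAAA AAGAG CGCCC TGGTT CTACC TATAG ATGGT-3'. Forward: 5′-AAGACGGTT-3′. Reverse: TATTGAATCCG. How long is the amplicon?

79 bp

Scanning the template, AAGACGGTT occurs at positions 7–15; this primer anneals to the bottom strand there with its 3' end pointing downstream.
The reverse primer's reverse complement is CGGATTCAATA, which matches the template at positions 75–85.
Product length = (reverse-primer end) − (forward-primer start) + 1 = 85 − 7 + 1 = 79 bp.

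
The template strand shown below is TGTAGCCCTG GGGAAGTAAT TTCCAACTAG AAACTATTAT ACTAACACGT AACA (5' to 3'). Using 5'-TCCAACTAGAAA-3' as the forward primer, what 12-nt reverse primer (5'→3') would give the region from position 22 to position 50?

The product's 3' end on the top strand is position 50.
The reverse primer anneals to the top strand over positions 39–50, i.e. to ATACTAACACGT.
Its sequence written 5'→3' is the reverse complement: ACGTGTTAGTAT.

5'-ACGTGTTAGTAT-3'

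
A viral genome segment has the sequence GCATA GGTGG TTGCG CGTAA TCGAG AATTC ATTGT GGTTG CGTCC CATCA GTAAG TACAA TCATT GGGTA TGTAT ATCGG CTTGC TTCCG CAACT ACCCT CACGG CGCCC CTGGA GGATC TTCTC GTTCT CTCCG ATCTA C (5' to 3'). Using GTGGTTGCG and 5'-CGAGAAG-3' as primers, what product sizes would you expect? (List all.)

The forward primer GTGGTTGCG matches the top strand at positions 7–15, 34–42.
The reverse primer's reverse complement is CTTCTCG, matching at positions 120–126.
Each forward site pairs with the reverse site to give a product ending at position 126: sizes 120, 93 bp.

120 bp, 93 bp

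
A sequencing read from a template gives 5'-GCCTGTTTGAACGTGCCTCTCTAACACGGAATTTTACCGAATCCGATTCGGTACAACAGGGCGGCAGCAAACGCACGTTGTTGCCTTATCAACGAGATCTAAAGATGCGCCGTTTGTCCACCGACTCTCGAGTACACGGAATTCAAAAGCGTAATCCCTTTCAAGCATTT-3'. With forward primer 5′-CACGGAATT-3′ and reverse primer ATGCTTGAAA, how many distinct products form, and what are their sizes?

Two products: 144 bp, 34 bp

The forward primer CACGGAATT matches the top strand at positions 25–33, 135–143.
The reverse primer's reverse complement is TTTCAAGCAT, matching at positions 159–168.
Each forward site pairs with the reverse site to give a product ending at position 168: sizes 144, 34 bp.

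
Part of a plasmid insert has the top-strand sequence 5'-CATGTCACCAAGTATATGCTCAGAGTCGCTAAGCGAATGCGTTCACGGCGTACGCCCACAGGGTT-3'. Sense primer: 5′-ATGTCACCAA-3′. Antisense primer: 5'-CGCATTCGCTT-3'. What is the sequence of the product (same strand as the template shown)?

5'-ATGTCACCAAGTATATGCTCAGAGTCGCTAAGCGAATGCG-3'

The forward primer matches the template at positions 2–11.
Taking the reverse complement of CGCATTCGCTT gives AAGCGAATGCG, found at positions 31–41 on the template; the primer anneals here to the top strand with its 3' end pointing upstream.
The product is the template from position 2 through 41 (40 bp).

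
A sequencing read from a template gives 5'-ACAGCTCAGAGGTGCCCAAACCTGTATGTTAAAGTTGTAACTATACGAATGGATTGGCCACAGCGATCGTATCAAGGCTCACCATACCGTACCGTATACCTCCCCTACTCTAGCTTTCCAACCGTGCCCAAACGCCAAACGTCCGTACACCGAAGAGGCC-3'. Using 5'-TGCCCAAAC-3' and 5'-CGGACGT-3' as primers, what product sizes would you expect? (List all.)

The forward primer TGCCCAAAC matches the top strand at positions 13–21, 125–133.
The reverse primer's reverse complement is ACGTCCG, matching at positions 139–145.
Each forward site pairs with the reverse site to give a product ending at position 145: sizes 133, 21 bp.

133 bp, 21 bp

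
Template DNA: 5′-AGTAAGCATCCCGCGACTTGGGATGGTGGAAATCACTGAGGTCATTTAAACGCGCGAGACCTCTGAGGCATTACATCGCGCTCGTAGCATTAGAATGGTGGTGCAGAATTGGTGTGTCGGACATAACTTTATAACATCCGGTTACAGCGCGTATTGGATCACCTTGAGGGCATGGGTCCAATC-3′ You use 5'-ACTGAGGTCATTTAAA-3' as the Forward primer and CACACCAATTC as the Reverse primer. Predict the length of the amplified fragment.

82 bp

Scanning the template, ACTGAGGTCATTTAAA occurs at positions 35–50; this primer anneals to the bottom strand there with its 3' end pointing downstream.
The reverse primer's reverse complement is GAATTGGTGTG, which matches the template at positions 106–116.
The product runs from position 35 to position 116, so its length is 116 − 35 + 1 = 82 bp.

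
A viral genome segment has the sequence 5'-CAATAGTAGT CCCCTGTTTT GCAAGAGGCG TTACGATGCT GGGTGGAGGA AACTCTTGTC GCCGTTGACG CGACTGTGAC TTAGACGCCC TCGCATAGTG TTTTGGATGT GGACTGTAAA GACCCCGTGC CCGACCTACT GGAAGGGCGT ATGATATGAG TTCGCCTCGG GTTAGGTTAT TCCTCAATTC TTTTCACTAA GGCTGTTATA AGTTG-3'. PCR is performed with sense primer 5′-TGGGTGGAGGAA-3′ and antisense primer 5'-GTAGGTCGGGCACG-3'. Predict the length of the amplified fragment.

Scanning the template, TGGGTGGAGGAA occurs at positions 40–51; this primer anneals to the bottom strand there with its 3' end pointing downstream.
Reverse complement of the reverse primer: CGTGCCCGACCTAC. This occurs on the top strand at positions 126–139.
Amplicon spans positions 40–139: 100 bp.

100 bp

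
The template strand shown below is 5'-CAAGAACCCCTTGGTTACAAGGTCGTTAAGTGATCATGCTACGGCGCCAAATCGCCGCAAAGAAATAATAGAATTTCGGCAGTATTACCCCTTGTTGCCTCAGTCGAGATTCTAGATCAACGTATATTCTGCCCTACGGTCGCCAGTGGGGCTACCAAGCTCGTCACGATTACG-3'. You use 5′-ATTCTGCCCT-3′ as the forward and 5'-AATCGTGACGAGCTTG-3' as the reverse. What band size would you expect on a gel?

46 bp

Scanning the template, ATTCTGCCCT occurs at positions 126–135; this primer anneals to the bottom strand there with its 3' end pointing downstream.
The reverse primer's reverse complement is CAAGCTCGTCACGATT, which matches the template at positions 156–171.
Amplicon spans positions 126–171: 46 bp.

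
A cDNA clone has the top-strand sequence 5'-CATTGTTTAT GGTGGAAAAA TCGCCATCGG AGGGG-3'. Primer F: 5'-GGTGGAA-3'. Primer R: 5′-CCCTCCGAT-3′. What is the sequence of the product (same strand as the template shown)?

5'-GGTGGAAAAATCGCCATCGGAGGG-3'

Forward primer GGTGGAA is found on the top strand at positions 11–17.
Reverse complement of the reverse primer: ATCGGAGGG. This occurs on the top strand at positions 26–34.
The product is the template from position 11 through 34 (24 bp).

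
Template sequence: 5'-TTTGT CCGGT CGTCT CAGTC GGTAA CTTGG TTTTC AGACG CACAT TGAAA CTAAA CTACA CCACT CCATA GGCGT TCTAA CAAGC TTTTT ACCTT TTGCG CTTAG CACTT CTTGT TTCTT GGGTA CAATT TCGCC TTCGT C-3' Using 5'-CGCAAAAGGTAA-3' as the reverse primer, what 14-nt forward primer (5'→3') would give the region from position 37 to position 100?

The reverse primer's reverse complement TTACCTTTTGCG matches the template at positions 89–100; the product starts at position 37.
The forward primer is identical to the top strand over positions 37–50: GACGCACATTGAAA.

5'-GACGCACATTGAAA-3'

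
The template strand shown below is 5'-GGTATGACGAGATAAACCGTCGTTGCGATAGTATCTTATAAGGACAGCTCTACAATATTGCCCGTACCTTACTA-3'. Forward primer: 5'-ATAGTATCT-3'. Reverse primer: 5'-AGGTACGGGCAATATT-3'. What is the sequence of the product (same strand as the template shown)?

5'-ATAGTATCTTATAAGGACAGCTCTACAATATTGCCCGTACCT-3'

Scanning the template, ATAGTATCT occurs at positions 28–36; this primer anneals to the bottom strand there with its 3' end pointing downstream.
Taking the reverse complement of AGGTACGGGCAATATT gives AATATTGCCCGTACCT, found at positions 54–69 on the template; the primer anneals here to the top strand with its 3' end pointing upstream.
The product is the template from position 28 through 69 (42 bp).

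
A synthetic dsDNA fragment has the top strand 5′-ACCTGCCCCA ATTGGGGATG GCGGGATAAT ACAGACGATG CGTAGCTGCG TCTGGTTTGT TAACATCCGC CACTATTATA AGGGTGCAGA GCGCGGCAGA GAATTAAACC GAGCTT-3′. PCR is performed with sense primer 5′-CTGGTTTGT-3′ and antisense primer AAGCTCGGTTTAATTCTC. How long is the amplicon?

The forward primer matches the template at positions 52–60.
Reverse complement of the reverse primer: GAGAATTAAACCGAGCTT. This occurs on the top strand at positions 99–116.
The product runs from position 52 to position 116, so its length is 116 − 52 + 1 = 65 bp.

65 bp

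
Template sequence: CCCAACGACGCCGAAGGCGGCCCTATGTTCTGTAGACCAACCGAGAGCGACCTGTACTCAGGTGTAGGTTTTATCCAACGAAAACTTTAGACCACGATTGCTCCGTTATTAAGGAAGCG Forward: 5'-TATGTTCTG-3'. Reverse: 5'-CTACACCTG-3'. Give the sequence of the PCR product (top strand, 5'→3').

5'-TATGTTCTGTAGACCAACCGAGAGCGACCTGTACTCAGGTGTAG-3'

Scanning the template, TATGTTCTG occurs at positions 24–32; this primer anneals to the bottom strand there with its 3' end pointing downstream.
The reverse primer's reverse complement is CAGGTGTAG, which matches the template at positions 59–67.
The product is the template from position 24 through 67 (44 bp).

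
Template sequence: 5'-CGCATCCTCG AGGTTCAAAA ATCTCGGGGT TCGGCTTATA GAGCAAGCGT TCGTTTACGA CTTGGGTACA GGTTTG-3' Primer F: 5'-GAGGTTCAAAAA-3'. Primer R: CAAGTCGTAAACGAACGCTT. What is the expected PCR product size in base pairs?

55 bp

The forward primer matches the template at positions 10–21.
Reverse complement of the reverse primer: AAGCGTTCGTTTACGACTTG. This occurs on the top strand at positions 45–64.
Product length = (reverse-primer end) − (forward-primer start) + 1 = 64 − 10 + 1 = 55 bp.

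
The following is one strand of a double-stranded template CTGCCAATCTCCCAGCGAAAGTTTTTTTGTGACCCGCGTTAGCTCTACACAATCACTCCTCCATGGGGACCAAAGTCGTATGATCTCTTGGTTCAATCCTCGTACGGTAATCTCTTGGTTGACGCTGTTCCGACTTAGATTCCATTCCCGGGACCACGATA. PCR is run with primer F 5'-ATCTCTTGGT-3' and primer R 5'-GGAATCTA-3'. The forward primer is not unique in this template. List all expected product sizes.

The forward primer ATCTCTTGGT matches the top strand at positions 83–92, 110–119.
The reverse primer's reverse complement is TAGATTCC, matching at positions 136–143.
Each forward site pairs with the reverse site to give a product ending at position 143: sizes 61, 34 bp.

61 bp, 34 bp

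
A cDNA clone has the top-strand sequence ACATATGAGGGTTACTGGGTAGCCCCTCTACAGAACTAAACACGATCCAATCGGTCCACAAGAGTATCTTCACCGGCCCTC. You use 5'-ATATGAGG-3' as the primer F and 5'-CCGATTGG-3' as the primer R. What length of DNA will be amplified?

52 bp

The forward primer matches the template at positions 3–10.
Taking the reverse complement of CCGATTGG gives CCAATCGG, found at positions 47–54 on the template; the primer anneals here to the top strand with its 3' end pointing upstream.
Amplicon spans positions 3–54: 52 bp.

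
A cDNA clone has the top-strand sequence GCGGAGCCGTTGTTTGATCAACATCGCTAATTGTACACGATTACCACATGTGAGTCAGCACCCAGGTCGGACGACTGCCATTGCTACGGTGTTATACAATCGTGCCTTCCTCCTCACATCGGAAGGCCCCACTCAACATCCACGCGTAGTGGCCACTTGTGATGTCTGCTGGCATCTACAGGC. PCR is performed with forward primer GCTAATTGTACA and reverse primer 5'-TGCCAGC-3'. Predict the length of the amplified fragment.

The forward primer matches the template at positions 26–37.
Taking the reverse complement of TGCCAGC gives GCTGGCA, found at positions 168–174 on the template; the primer anneals here to the top strand with its 3' end pointing upstream.
Product length = (reverse-primer end) − (forward-primer start) + 1 = 174 − 26 + 1 = 149 bp.

149 bp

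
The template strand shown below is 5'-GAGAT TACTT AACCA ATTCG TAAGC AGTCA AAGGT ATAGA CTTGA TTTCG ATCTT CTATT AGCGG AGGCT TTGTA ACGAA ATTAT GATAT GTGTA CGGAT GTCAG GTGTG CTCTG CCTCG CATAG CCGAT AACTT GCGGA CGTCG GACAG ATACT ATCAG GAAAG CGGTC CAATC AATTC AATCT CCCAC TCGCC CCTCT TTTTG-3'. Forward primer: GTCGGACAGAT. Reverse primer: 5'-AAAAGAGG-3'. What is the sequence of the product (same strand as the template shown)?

The forward primer matches the template at positions 142–152.
Reverse complement of the reverse primer: CCTCTTTT. This occurs on the top strand at positions 196–203.
The product is the template from position 142 through 203 (62 bp).

5'-GTCGGACAGATACTATCAGGAAAGCGGTCCAATCAATTCAATCTCCCACTCGCCCCTCTTTT-3'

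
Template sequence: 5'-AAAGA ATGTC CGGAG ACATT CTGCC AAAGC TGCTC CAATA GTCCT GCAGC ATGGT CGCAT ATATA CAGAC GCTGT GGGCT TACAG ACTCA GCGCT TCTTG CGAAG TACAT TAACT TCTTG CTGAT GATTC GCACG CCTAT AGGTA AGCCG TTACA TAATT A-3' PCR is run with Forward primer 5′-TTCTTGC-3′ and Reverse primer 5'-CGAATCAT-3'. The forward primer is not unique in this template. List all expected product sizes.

37 bp, 17 bp

The forward primer TTCTTGC matches the top strand at positions 95–101, 115–121.
The reverse primer's reverse complement is ATGATTCG, matching at positions 124–131.
Each forward site pairs with the reverse site to give a product ending at position 131: sizes 37, 17 bp.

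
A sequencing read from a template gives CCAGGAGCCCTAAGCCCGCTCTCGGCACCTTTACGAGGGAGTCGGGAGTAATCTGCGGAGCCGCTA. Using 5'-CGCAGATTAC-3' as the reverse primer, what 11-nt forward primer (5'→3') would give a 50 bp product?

5'-CCCTAAGCCCG-3'

The reverse primer's reverse complement GTAATCTGCG matches the template at positions 48–57, so the product ends at position 57.
A 50 bp product then starts at position 57 − 50 + 1 = 8.
The forward primer is identical to the top strand there: CCCTAAGCCCG.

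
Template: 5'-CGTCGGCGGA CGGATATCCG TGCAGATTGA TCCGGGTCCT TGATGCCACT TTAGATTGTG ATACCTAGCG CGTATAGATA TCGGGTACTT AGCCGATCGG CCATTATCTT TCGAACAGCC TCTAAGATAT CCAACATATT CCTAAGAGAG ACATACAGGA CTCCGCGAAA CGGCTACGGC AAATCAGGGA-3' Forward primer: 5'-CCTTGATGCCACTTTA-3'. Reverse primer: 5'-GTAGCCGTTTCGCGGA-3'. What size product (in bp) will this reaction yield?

140 bp

Forward primer CCTTGATGCCACTTTA is found on the top strand at positions 38–53.
Reverse complement of the reverse primer: TCCGCGAAACGGCTAC. This occurs on the top strand at positions 162–177.
Amplicon spans positions 38–177: 140 bp.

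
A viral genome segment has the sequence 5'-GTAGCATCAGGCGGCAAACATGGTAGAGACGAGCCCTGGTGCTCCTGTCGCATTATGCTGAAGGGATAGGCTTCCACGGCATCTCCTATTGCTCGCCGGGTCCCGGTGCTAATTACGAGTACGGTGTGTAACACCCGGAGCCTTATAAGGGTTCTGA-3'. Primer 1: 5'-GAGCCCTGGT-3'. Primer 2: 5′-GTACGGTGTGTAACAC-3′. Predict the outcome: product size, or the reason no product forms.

No product — both primers anneal to the same strand and extend in the same direction.

Primer 1 (GAGCCCTGGT) matches the top strand at positions 31–40 (3' end points downstream).
Primer 2 (GTACGGTGTGTAACAC) also matches the top strand directly, at positions 119–134 — its reverse complement GTGTTACACACCGTAC is not present.
Both primers anneal to the bottom strand with 3' ends pointing the same way, so neither can prime synthesis back toward the other.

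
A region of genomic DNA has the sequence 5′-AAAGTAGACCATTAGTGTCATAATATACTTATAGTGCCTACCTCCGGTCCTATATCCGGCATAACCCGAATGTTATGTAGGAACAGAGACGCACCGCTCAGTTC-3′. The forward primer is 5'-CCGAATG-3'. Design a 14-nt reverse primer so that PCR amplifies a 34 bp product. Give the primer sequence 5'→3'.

The forward primer binds at positions 66–72, so a 34 bp product ends at position 66 + 34 − 1 = 99.
The reverse primer anneals to the top strand over positions 86–99, i.e. to GAGACGCACCGCTC.
Its sequence written 5'→3' is the reverse complement: GAGCGGTGCGTCTC.

5'-GAGCGGTGCGTCTC-3'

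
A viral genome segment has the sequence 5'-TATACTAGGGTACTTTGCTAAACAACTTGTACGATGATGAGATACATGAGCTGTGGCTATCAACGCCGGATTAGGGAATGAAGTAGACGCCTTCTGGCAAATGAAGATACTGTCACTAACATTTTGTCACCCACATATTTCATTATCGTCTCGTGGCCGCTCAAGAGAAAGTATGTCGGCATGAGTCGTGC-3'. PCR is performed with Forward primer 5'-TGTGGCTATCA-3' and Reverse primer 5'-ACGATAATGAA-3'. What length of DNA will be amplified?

98 bp

The forward primer matches the template at positions 52–62.
Taking the reverse complement of ACGATAATGAA gives TTCATTATCGT, found at positions 139–149 on the template; the primer anneals here to the top strand with its 3' end pointing upstream.
The product runs from position 52 to position 149, so its length is 149 − 52 + 1 = 98 bp.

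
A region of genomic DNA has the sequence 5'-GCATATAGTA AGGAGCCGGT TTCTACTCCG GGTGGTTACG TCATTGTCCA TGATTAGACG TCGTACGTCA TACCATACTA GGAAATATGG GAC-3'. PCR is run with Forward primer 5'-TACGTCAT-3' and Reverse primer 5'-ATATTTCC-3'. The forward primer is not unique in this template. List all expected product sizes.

52 bp, 25 bp

The forward primer TACGTCAT matches the top strand at positions 37–44, 64–71.
The reverse primer's reverse complement is GGAAATAT, matching at positions 81–88.
Each forward site pairs with the reverse site to give a product ending at position 88: sizes 52, 25 bp.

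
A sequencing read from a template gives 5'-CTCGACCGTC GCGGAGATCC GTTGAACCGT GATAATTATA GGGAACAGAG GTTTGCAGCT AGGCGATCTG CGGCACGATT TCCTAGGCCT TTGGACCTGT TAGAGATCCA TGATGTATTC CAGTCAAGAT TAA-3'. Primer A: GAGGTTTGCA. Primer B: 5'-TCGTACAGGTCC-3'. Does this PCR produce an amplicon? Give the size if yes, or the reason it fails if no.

Primer B (TCGTACAGGTCC) does not match the top strand, and its reverse complement GGACCTGTACGA does not match either.
With no annealing site for primer B, no amplification occurs.

No product — primer B has no binding site in the template.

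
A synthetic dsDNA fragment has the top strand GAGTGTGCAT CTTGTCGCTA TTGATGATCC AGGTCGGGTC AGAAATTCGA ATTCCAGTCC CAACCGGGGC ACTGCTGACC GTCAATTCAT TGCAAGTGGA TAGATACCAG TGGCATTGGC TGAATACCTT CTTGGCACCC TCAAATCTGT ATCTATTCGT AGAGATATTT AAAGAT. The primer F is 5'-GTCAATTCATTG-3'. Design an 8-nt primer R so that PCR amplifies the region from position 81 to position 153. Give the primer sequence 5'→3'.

The product's 3' end on the top strand is position 153.
The reverse primer anneals to the top strand over positions 146–153, i.e. to TCTGTATC.
Its sequence written 5'→3' is the reverse complement: GATACAGA.

5'-GATACAGA-3'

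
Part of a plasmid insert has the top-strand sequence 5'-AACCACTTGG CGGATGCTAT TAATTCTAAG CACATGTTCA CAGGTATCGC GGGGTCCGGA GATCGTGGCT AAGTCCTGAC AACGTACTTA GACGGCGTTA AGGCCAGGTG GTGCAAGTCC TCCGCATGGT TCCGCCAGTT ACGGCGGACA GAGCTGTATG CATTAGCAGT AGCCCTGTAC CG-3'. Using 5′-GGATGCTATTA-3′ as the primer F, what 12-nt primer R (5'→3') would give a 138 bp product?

5'-GTCCGCCGTAAC-3'

The forward primer binds at positions 12–22, so a 138 bp product ends at position 12 + 138 − 1 = 149.
The reverse primer anneals to the top strand over positions 138–149, i.e. to GTTACGGCGGAC.
Its sequence written 5'→3' is the reverse complement: GTCCGCCGTAAC.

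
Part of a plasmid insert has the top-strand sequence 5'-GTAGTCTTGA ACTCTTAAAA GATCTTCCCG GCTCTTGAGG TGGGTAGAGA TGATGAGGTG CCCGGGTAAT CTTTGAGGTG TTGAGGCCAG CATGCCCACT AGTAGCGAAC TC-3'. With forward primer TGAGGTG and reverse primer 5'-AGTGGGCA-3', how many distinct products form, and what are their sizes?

Three products: 65 bp, 47 bp, 27 bp

The forward primer TGAGGTG matches the top strand at positions 36–42, 54–60, 74–80.
The reverse primer's reverse complement is TGCCCACT, matching at positions 93–100.
Each forward site pairs with the reverse site to give a product ending at position 100: sizes 65, 47, 27 bp.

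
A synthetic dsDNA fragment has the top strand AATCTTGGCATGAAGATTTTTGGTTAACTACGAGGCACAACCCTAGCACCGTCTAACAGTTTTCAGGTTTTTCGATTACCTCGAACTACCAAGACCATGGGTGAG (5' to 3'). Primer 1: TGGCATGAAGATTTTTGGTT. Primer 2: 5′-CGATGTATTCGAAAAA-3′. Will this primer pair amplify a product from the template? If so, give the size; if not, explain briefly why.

No product — primer 2 has no binding site in the template.

Primer 2 (CGATGTATTCGAAAAA) does not match the top strand, and its reverse complement TTTTTCGAATACATCG does not match either.
With no annealing site for primer 2, no amplification occurs.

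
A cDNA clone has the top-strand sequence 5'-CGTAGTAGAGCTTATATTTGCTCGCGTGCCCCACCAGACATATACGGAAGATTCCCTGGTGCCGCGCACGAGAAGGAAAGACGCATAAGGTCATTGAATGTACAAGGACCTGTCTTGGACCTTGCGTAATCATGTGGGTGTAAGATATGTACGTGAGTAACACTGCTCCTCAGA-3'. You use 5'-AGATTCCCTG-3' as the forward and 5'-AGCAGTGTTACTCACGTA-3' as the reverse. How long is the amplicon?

119 bp

Scanning the template, AGATTCCCTG occurs at positions 49–58; this primer anneals to the bottom strand there with its 3' end pointing downstream.
Reverse complement of the reverse primer: TACGTGAGTAACACTGCT. This occurs on the top strand at positions 150–167.
Amplicon spans positions 49–167: 119 bp.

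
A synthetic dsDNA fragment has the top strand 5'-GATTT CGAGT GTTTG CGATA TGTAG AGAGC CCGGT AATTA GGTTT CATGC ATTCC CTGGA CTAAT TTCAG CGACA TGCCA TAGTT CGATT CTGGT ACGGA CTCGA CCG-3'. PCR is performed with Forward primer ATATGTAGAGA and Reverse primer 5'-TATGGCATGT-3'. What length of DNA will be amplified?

Forward primer ATATGTAGAGA is found on the top strand at positions 18–28.
Taking the reverse complement of TATGGCATGT gives ACATGCCATA, found at positions 73–82 on the template; the primer anneals here to the top strand with its 3' end pointing upstream.
Product length = (reverse-primer end) − (forward-primer start) + 1 = 82 − 18 + 1 = 65 bp.

65 bp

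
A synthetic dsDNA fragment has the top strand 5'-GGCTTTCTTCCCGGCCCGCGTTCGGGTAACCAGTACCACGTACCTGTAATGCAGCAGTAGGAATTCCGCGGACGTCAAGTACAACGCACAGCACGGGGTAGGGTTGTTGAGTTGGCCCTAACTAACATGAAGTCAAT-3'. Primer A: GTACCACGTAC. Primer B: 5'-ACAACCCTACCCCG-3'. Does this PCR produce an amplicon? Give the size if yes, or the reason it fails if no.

Yes — a 75 bp product.

Primer A (GTACCACGTAC) matches the top strand at positions 33–43; it acts as a forward primer.
Primer B's reverse complement is CGGGGTAGGGTTGT, matching the top strand at positions 94–107; it acts as a reverse primer.
The 3' ends face each other across positions 33–107, giving a 75 bp product.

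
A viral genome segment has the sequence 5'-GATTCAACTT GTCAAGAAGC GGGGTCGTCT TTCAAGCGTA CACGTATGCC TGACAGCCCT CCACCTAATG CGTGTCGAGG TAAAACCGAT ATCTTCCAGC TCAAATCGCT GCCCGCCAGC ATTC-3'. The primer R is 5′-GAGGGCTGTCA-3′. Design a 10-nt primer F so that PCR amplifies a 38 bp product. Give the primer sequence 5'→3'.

The reverse primer's reverse complement TGACAGCCCTC matches the template at positions 51–61, so the product ends at position 61.
A 38 bp product then starts at position 61 − 38 + 1 = 24.
The forward primer is identical to the top strand there: GTCGTCTTTC.

5'-GTCGTCTTTC-3'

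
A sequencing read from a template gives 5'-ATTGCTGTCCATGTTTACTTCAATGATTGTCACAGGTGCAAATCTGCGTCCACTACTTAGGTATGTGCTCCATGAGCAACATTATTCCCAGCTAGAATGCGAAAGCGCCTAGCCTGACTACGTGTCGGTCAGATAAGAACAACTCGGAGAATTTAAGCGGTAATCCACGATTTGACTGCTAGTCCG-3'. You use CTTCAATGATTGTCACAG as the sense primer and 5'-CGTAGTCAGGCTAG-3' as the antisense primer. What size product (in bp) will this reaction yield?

The forward primer matches the template at positions 18–35.
The reverse primer's reverse complement is CTAGCCTGACTACG, which matches the template at positions 109–122.
The product runs from position 18 to position 122, so its length is 122 − 18 + 1 = 105 bp.

105 bp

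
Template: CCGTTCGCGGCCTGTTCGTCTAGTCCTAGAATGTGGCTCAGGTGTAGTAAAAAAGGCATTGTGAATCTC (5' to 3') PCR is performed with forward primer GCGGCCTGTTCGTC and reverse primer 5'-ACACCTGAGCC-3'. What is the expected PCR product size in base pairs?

39 bp

Forward primer GCGGCCTGTTCGTC is found on the top strand at positions 7–20.
Taking the reverse complement of ACACCTGAGCC gives GGCTCAGGTGT, found at positions 35–45 on the template; the primer anneals here to the top strand with its 3' end pointing upstream.
Amplicon spans positions 7–45: 39 bp.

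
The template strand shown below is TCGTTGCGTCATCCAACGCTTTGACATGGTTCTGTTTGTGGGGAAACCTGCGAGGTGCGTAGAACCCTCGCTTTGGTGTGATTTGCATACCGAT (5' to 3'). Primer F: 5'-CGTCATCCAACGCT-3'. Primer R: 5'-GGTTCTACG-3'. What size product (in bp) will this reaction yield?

60 bp

Scanning the template, CGTCATCCAACGCT occurs at positions 7–20; this primer anneals to the bottom strand there with its 3' end pointing downstream.
Taking the reverse complement of GGTTCTACG gives CGTAGAACC, found at positions 58–66 on the template; the primer anneals here to the top strand with its 3' end pointing upstream.
Amplicon spans positions 7–66: 60 bp.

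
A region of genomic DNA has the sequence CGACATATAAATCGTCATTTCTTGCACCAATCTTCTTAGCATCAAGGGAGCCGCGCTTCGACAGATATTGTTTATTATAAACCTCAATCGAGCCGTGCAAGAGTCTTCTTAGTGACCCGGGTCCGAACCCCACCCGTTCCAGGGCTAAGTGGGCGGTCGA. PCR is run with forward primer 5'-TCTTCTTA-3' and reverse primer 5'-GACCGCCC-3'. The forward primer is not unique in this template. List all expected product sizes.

128 bp, 55 bp

The forward primer TCTTCTTA matches the top strand at positions 31–38, 104–111.
The reverse primer's reverse complement is GGGCGGTC, matching at positions 151–158.
Each forward site pairs with the reverse site to give a product ending at position 158: sizes 128, 55 bp.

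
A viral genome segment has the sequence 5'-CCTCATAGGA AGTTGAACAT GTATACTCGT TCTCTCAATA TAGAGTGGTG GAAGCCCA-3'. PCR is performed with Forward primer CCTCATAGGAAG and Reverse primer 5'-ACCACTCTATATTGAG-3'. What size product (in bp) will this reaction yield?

The forward primer matches the template at positions 1–12.
Reverse complement of the reverse primer: CTCAATATAGAGTGGT. This occurs on the top strand at positions 34–49.
The product runs from position 1 to position 49, so its length is 49 − 1 + 1 = 49 bp.

49 bp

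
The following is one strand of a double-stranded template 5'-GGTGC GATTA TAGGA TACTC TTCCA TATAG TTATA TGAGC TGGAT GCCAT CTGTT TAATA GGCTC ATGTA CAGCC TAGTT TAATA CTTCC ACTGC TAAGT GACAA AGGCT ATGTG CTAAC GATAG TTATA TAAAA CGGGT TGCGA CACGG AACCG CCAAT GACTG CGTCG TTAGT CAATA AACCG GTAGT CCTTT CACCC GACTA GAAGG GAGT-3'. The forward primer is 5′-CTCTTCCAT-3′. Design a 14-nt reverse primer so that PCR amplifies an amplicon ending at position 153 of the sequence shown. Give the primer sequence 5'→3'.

5'-GTTCCGTGTCGCAA-3'

The forward primer binds at positions 18–26; the product's 3' end on the top strand is position 153.
The reverse primer anneals to the top strand over positions 140–153, i.e. to TTGCGACACGGAAC.
Its sequence written 5'→3' is the reverse complement: GTTCCGTGTCGCAA.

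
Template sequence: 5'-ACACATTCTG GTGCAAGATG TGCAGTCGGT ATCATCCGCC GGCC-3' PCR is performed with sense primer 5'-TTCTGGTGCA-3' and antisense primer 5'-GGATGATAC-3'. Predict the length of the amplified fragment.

32 bp

The forward primer matches the template at positions 6–15.
The reverse primer's reverse complement is GTATCATCC, which matches the template at positions 29–37.
Product length = (reverse-primer end) − (forward-primer start) + 1 = 37 − 6 + 1 = 32 bp.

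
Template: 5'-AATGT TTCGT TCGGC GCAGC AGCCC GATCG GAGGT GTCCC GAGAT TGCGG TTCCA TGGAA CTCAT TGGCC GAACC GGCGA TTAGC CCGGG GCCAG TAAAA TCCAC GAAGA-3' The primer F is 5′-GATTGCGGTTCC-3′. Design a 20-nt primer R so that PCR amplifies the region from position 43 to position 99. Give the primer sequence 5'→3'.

The product's 3' end on the top strand is position 99.
The reverse primer anneals to the top strand over positions 80–99, i.e. to ATTAGCCCGGGGCCAGTAAA.
Its sequence written 5'→3' is the reverse complement: TTTACTGGCCCCGGGCTAAT.

5'-TTTACTGGCCCCGGGCTAAT-3'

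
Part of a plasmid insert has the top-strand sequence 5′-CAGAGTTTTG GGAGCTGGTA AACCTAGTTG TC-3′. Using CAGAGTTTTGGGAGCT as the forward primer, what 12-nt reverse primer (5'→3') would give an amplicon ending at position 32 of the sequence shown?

5'-GACAACTAGGTT-3'

The forward primer binds at positions 1–16; the product's 3' end on the top strand is position 32.
The reverse primer anneals to the top strand over positions 21–32, i.e. to AACCTAGTTGTC.
Its sequence written 5'→3' is the reverse complement: GACAACTAGGTT.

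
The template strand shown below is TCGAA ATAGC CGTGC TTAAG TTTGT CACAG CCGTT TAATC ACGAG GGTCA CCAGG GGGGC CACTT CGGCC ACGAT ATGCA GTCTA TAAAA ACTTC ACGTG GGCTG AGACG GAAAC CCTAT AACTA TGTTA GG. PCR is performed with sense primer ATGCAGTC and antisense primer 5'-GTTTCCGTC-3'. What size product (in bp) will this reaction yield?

The forward primer matches the template at positions 76–83.
Reverse complement of the reverse primer: GACGGAAAC. This occurs on the top strand at positions 107–115.
Product length = (reverse-primer end) − (forward-primer start) + 1 = 115 − 76 + 1 = 40 bp.

40 bp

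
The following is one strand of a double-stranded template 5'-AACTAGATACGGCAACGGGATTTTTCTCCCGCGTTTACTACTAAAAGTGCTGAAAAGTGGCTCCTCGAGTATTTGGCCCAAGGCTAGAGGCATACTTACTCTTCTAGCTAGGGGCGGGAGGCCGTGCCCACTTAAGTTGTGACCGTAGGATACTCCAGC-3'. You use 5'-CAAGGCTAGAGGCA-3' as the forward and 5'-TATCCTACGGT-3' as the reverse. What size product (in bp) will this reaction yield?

The forward primer matches the template at positions 79–92.
Taking the reverse complement of TATCCTACGGT gives ACCGTAGGATA, found at positions 142–152 on the template; the primer anneals here to the top strand with its 3' end pointing upstream.
Product length = (reverse-primer end) − (forward-primer start) + 1 = 152 − 79 + 1 = 74 bp.

74 bp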